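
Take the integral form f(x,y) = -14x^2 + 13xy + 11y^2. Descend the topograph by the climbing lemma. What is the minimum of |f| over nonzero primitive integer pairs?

river: ρ → (11,9,-16)
river: ρ → (-16,23,4)
river: ρ → (4,25,-10)
river: ρ → (-10,15,14)
river: ρ → (14,13,-11)
river: ρ → (-11,9,16)
river: ρ → (16,23,-4)
river: ρ → (-4,25,10)
river: ρ → (10,15,-14)
river: ρ → (-14,13,11)
closes: descent 0, river 10
min |a| on river = 4

4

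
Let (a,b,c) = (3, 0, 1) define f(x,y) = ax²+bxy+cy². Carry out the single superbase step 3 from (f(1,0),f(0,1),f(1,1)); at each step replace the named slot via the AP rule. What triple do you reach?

start (3,1,4) = (f(1,0),f(0,1),f(1,1))
replace slot 3: 2·(3+1) − 4 = 4 → (3,1,4)

3,1,4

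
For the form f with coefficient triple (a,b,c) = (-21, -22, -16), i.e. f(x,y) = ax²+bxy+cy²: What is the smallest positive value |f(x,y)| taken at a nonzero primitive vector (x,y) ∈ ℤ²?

translate: b→-20 (≡22 mod 42), so (21,22,16)→(21,-20,15)
flip: (21,-20,15)→(15,20,21)
translate: b→-10 (≡20 mod 30), so (15,20,21)→(15,-10,16)
reduced (well bottom): (15,-10,16) with a≤c, −a<b≤a
well minimum |f| = |-15| = 15 (negative-definite)

15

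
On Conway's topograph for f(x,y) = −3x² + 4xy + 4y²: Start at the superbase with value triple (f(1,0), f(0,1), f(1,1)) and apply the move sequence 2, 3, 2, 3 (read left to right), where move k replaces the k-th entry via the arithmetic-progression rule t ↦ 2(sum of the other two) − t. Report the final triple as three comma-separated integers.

start (-3,4,5) = (f(1,0),f(0,1),f(1,1))
replace slot 2: 2·((-3)+5) − 4 = 0 → (-3,0,5)
replace slot 3: 2·((-3)+0) − 5 = -11 → (-3,0,-11)
replace slot 2: 2·((-3)+(-11)) − 0 = -28 → (-3,-28,-11)
replace slot 3: 2·((-3)+(-28)) − (-11) = -51 → (-3,-28,-51)

-3,-28,-51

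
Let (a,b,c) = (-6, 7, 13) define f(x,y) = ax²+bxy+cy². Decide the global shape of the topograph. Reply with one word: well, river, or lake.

D = b²−4ac = 7² − 4·(-6)·13 = 361
D = 19² is a perfect square ⇒ form factors over ℤ ⇒ lakes

lake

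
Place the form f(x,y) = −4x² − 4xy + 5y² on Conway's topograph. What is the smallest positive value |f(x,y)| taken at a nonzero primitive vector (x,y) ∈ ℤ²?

descent: ρ → (5,4,-4)  [lands on river]
river: ρ → (-4,4,5)
river: ρ → (5,6,-3)
river: ρ → (-3,6,5)
closes: descent 1, river 4
min |a| on river = 3

3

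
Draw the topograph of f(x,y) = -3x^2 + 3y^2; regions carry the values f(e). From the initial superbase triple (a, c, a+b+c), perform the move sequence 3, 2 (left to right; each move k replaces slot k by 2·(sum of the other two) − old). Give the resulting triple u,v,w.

start (-3,3,0) = (f(1,0),f(0,1),f(1,1))
replace slot 3: 2·((-3)+3) − 0 = 0 → (-3,3,0)
replace slot 2: 2·((-3)+0) − 3 = -9 → (-3,-9,0)

-3,-9,0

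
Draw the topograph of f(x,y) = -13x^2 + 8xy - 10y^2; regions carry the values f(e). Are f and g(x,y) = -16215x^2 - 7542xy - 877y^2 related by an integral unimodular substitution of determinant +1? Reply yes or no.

D₁ = -456, D₂ = -456
f is negative-definite; reduce −f:
−f: flip: (13,-8,10)→(10,8,13)
−f: reduced (well bottom): (10,8,13) with a≤c, −a<b≤a
flip sign back: reduced form of f is (-10,-8,-13)
g is negative-definite; reduce −g:
−g: flip: (16215,7542,877)→(877,-7542,16215)
−g: translate: b→-526 (≡-7542 mod 1754), so (877,-7542,16215)→(877,-526,79)
−g: flip: (877,-526,79)→(79,526,877)
−g: translate: b→52 (≡526 mod 158), so (79,526,877)→(79,52,10)
−g: flip: (79,52,10)→(10,-52,79)
−g: translate: b→8 (≡-52 mod 20), so (10,-52,79)→(10,8,13)
−g: reduced (well bottom): (10,8,13) with a≤c, −a<b≤a
flip sign back: reduced form of g is (-10,-8,-13)
reduced forms (-10, -8, -13) vs (-10, -8, -13) ⇒ equivalent

yes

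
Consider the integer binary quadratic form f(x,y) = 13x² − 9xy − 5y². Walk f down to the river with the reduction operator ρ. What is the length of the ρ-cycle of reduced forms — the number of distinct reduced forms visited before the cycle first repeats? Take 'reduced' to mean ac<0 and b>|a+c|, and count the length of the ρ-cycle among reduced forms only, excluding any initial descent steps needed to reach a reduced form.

D = 341, ⌊√D⌋ = 18
descent: ρ → (-5,9,13)  [lands on river]
river: ρ → (13,17,-1)
river: ρ → (-1,17,13)
river: ρ → (13,9,-5)
river: ρ → (-5,11,11)
river: ρ → (11,11,-5)
ρ-cycle length = 6 (tail of 1 descent step not counted)

6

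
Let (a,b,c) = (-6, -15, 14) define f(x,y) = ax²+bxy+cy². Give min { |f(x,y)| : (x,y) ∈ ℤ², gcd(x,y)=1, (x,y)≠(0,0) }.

descent: ρ → (14,15,-6)  [lands on river]
river: ρ → (-6,21,5)
river: ρ → (5,19,-10)
river: ρ → (-10,21,3)
river: ρ → (3,21,-10)
river: ρ → (-10,19,5)
river: ρ → (5,21,-6)
river: ρ → (-6,15,14)
river: ρ → (14,13,-7)
river: ρ → (-7,15,12)
river: ρ → (12,9,-10)
river: ρ → (-10,11,11)
river: ρ → (11,11,-10)
river: ρ → (-10,9,12)
river: ρ → (12,15,-7)
river: ρ → (-7,13,14)
closes: descent 1, river 16
min |a| on river = 3

3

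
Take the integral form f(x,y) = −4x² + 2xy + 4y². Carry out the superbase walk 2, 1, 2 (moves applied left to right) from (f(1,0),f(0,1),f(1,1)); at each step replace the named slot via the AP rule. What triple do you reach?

start (-4,4,2) = (f(1,0),f(0,1),f(1,1))
replace slot 2: 2·((-4)+2) − 4 = -8 → (-4,-8,2)
replace slot 1: 2·((-8)+2) − (-4) = -8 → (-8,-8,2)
replace slot 2: 2·((-8)+2) − (-8) = -4 → (-8,-4,2)

-8,-4,2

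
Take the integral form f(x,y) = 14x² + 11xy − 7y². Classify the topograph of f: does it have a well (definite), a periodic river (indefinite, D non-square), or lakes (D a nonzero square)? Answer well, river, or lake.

D = b²−4ac = 11² − 4·14·(-7) = 513
D > 0 non-square ⇒ indefinite ⇒ periodic river

river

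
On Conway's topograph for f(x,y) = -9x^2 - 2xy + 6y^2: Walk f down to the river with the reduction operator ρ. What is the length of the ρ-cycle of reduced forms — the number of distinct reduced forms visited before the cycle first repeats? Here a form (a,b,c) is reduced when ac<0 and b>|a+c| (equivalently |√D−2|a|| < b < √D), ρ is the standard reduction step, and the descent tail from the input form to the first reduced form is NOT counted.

D = 220, ⌊√D⌋ = 14
descent: ρ → (6,14,-1)  [lands on river]
river: ρ → (-1,14,6)
river: ρ → (6,10,-5)
river: ρ → (-5,10,6)
ρ-cycle length = 4 (tail of 1 descent step not counted)

4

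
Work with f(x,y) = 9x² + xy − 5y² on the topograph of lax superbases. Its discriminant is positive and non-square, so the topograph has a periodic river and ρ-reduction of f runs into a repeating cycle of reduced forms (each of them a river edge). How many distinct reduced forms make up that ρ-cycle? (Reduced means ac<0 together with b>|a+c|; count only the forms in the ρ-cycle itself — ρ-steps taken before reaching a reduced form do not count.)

D = 181, ⌊√D⌋ = 13
descent: ρ → (-5,9,5)  [lands on river]
river: ρ → (5,11,-3)
river: ρ → (-3,13,1)
river: ρ → (1,13,-3)
river: ρ → (-3,11,5)
river: ρ → (5,9,-5)
river: ρ → (-5,11,3)
river: ρ → (3,13,-1)
river: ρ → (-1,13,3)
river: ρ → (3,11,-5)
ρ-cycle length = 10 (tail of 1 descent step not counted)

10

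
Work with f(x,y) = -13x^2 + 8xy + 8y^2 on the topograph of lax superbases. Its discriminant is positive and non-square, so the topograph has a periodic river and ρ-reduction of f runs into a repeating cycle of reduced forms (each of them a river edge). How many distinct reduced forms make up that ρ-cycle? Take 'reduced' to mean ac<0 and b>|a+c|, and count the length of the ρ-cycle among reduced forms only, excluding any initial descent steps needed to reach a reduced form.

D = 480, ⌊√D⌋ = 21
river: ρ → (8,8,-13)
river: ρ → (-13,18,3)
river: ρ → (3,18,-13)
river: ρ → (-13,8,8)
ρ-cycle length = 4 (tail of 0 descent steps not counted)

4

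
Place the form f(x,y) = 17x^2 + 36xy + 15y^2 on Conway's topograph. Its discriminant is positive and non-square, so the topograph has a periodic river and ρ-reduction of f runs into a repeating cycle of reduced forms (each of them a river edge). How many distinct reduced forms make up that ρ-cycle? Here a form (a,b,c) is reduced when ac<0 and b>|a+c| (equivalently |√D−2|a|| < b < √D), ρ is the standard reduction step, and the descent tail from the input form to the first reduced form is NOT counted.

D = 276, ⌊√D⌋ = 16
descent: ρ → (15,-6,-4)
descent: ρ → (-4,14,5)  [lands on river]
river: ρ → (5,16,-1)
river: ρ → (-1,16,5)
river: ρ → (5,14,-4)
river: ρ → (-4,10,11)
river: ρ → (11,12,-3)
river: ρ → (-3,12,11)
river: ρ → (11,10,-4)
ρ-cycle length = 8 (tail of 2 descent steps not counted)

8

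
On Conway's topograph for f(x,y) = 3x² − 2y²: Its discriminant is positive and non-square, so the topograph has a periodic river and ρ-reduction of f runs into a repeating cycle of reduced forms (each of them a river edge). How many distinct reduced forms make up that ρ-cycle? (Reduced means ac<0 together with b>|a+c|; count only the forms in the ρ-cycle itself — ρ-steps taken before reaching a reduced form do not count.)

D = 24, ⌊√D⌋ = 4
descent: ρ → (-2,4,1)  [lands on river]
river: ρ → (1,4,-2)
ρ-cycle length = 2 (tail of 1 descent step not counted)

2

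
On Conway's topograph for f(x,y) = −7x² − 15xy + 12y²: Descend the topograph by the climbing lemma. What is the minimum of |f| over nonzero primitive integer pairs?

descent: ρ → (12,15,-7)  [lands on river]
river: ρ → (-7,13,14)
river: ρ → (14,15,-6)
river: ρ → (-6,21,5)
river: ρ → (5,19,-10)
river: ρ → (-10,21,3)
river: ρ → (3,21,-10)
river: ρ → (-10,19,5)
river: ρ → (5,21,-6)
river: ρ → (-6,15,14)
river: ρ → (14,13,-7)
river: ρ → (-7,15,12)
river: ρ → (12,9,-10)
river: ρ → (-10,11,11)
river: ρ → (11,11,-10)
river: ρ → (-10,9,12)
closes: descent 1, river 16
min |a| on river = 3

3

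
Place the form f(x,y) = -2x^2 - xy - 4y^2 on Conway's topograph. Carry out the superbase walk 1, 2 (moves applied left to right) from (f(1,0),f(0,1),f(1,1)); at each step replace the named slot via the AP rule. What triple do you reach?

start (-2,-4,-7) = (f(1,0),f(0,1),f(1,1))
replace slot 1: 2·((-4)+(-7)) − (-2) = -20 → (-20,-4,-7)
replace slot 2: 2·((-20)+(-7)) − (-4) = -50 → (-20,-50,-7)

-20,-50,-7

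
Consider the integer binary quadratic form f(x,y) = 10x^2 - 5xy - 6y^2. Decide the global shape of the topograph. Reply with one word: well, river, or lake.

D = b²−4ac = (-5)² − 4·10·(-6) = 265
D > 0 non-square ⇒ indefinite ⇒ periodic river

river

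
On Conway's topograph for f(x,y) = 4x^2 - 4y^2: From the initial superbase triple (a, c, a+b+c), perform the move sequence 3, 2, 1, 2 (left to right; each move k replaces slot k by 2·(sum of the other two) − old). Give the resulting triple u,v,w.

start (4,-4,0) = (f(1,0),f(0,1),f(1,1))
replace slot 3: 2·(4+(-4)) − 0 = 0 → (4,-4,0)
replace slot 2: 2·(4+0) − (-4) = 12 → (4,12,0)
replace slot 1: 2·(12+0) − 4 = 20 → (20,12,0)
replace slot 2: 2·(20+0) − 12 = 28 → (20,28,0)

20,28,0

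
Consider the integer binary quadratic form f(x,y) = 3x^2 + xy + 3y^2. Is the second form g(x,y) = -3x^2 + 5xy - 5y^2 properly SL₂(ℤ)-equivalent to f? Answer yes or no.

D₁ = -35, D₂ = -35
f: reduced (well bottom): (3,1,3) with a≤c, −a<b≤a
g is negative-definite; reduce −g:
−g: translate: b→1 (≡-5 mod 6), so (3,-5,5)→(3,1,3)
−g: reduced (well bottom): (3,1,3) with a≤c, −a<b≤a
flip sign back: reduced form of g is (-3,-1,-3)
reduced forms (3, 1, 3) vs (-3, -1, -3) ⇒ inequivalent

no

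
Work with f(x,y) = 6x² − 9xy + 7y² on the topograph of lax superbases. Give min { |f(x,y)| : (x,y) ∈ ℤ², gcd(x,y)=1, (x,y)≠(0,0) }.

translate: b→3 (≡-9 mod 12), so (6,-9,7)→(6,3,4)
flip: (6,3,4)→(4,-3,6)
reduced (well bottom): (4,-3,6) with a≤c, −a<b≤a
well minimum = a = 4

4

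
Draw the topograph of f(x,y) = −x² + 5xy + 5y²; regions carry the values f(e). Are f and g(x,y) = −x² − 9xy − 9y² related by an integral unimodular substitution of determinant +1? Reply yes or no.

D₁ = 45, D₂ = 45
river cycle of f (length 2): (5, 5, -1), (-1, 5, 5)
river cycle of g (length 2): (-1, 5, 5), (5, 5, -1)
cycles coincide ⇒ equivalent

yes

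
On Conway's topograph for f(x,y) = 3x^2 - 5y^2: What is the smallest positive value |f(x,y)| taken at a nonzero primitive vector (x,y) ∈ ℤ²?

descent: ρ → (-5,0,3)
descent: ρ → (3,6,-2)  [lands on river]
river: ρ → (-2,6,3)
closes: descent 2, river 2
min |a| on river = 2

2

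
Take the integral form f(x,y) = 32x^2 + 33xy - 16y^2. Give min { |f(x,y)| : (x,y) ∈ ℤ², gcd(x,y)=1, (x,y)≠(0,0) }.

river: ρ → (-16,31,34)
river: ρ → (34,37,-13)
river: ρ → (-13,41,28)
river: ρ → (28,15,-26)
river: ρ → (-26,37,17)
river: ρ → (17,31,-32)
river: ρ → (-32,33,16)
river: ρ → (16,31,-34)
river: ρ → (-34,37,13)
river: ρ → (13,41,-28)
river: ρ → (-28,15,26)
river: ρ → (26,37,-17)
river: ρ → (-17,31,32)
river: ρ → (32,33,-16)
closes: descent 0, river 14
min |a| on river = 13

13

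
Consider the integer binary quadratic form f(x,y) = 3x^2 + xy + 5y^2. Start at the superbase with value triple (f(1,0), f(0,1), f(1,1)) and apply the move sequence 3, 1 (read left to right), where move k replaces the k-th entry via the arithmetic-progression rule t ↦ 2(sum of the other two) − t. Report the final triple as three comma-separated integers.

start (3,5,9) = (f(1,0),f(0,1),f(1,1))
replace slot 3: 2·(3+5) − 9 = 7 → (3,5,7)
replace slot 1: 2·(5+7) − 3 = 21 → (21,5,7)

21,5,7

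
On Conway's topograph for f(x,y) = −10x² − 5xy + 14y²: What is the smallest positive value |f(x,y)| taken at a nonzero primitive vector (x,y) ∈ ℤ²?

descent: ρ → (14,5,-10)  [lands on river]
river: ρ → (-10,15,9)
river: ρ → (9,21,-4)
river: ρ → (-4,19,14)
river: ρ → (14,9,-9)
river: ρ → (-9,9,14)
river: ρ → (14,19,-4)
river: ρ → (-4,21,9)
river: ρ → (9,15,-10)
river: ρ → (-10,5,14)
river: ρ → (14,23,-1)
river: ρ → (-1,23,14)
closes: descent 1, river 12
min |a| on river = 1

1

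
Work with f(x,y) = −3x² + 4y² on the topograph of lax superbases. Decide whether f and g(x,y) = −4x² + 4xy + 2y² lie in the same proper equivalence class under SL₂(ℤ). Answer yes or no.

D₁ = 48, D₂ = 48
river cycle of f (length 2): (-3, 6, 1), (1, 6, -3)
river cycle of g (length 2): (2, 4, -4), (-4, 4, 2)
cycles differ ⇒ inequivalent

no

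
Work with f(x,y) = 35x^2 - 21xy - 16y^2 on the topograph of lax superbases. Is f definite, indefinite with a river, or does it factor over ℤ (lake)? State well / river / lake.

D = b²−4ac = (-21)² − 4·35·(-16) = 2681
D > 0 non-square ⇒ indefinite ⇒ periodic river

river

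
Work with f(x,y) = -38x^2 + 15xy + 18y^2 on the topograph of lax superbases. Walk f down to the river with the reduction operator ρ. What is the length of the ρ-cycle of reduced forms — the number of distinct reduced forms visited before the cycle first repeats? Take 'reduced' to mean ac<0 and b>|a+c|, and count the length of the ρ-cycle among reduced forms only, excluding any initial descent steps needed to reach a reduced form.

D = 2961, ⌊√D⌋ = 54
descent: ρ → (18,21,-35)  [lands on river]
river: ρ → (-35,49,4)
river: ρ → (4,47,-47)
river: ρ → (-47,47,4)
river: ρ → (4,49,-35)
river: ρ → (-35,21,18)
river: ρ → (18,51,-5)
river: ρ → (-5,49,28)
river: ρ → (28,7,-26)
river: ρ → (-26,45,9)
river: ρ → (9,45,-26)
river: ρ → (-26,7,28)
river: ρ → (28,49,-5)
river: ρ → (-5,51,18)
ρ-cycle length = 14 (tail of 1 descent step not counted)

14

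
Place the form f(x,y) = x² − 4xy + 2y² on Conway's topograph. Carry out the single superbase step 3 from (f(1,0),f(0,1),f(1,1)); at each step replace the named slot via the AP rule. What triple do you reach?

start (1,2,-1) = (f(1,0),f(0,1),f(1,1))
replace slot 3: 2·(1+2) − (-1) = 7 → (1,2,7)

1,2,7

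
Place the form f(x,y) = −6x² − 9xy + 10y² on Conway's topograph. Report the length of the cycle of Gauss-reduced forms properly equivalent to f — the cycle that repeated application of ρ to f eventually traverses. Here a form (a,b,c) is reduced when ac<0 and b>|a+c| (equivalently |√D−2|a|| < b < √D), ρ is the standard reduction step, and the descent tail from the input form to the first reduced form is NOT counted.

D = 321, ⌊√D⌋ = 17
descent: ρ → (10,9,-6)  [lands on river]
river: ρ → (-6,15,4)
river: ρ → (4,17,-2)
river: ρ → (-2,15,12)
river: ρ → (12,9,-5)
river: ρ → (-5,11,10)
ρ-cycle length = 6 (tail of 1 descent step not counted)

6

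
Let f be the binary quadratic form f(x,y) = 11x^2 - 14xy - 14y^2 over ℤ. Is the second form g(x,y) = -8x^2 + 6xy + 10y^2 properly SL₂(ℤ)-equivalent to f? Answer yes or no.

D₁ = 812, D₂ = 356
discriminants differ ⇒ not SL₂(ℤ)-equivalent

no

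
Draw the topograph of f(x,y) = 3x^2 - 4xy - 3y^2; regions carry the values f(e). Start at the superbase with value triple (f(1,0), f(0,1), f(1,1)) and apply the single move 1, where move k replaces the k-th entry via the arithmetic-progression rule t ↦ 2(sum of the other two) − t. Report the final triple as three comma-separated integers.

start (3,-3,-4) = (f(1,0),f(0,1),f(1,1))
replace slot 1: 2·((-3)+(-4)) − 3 = -17 → (-17,-3,-4)

-17,-3,-4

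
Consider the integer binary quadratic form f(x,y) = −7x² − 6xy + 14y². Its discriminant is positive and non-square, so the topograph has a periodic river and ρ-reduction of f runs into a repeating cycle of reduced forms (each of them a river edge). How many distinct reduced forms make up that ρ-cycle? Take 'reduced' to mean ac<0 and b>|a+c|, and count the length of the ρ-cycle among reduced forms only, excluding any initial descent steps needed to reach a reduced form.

D = 428, ⌊√D⌋ = 20
descent: ρ → (14,6,-7)
descent: ρ → (-7,8,13)  [lands on river]
river: ρ → (13,18,-2)
river: ρ → (-2,18,13)
river: ρ → (13,8,-7)
river: ρ → (-7,20,1)
river: ρ → (1,20,-7)
ρ-cycle length = 6 (tail of 2 descent steps not counted)

6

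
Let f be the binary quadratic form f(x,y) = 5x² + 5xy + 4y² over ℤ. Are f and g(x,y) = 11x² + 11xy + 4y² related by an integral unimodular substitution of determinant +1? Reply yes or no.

D₁ = -55, D₂ = -55
f: flip: (5,5,4)→(4,-5,5)
f: translate: b→3 (≡-5 mod 8), so (4,-5,5)→(4,3,4)
f: reduced (well bottom): (4,3,4) with a≤c, −a<b≤a
g: flip: (11,11,4)→(4,-11,11)
g: translate: b→-3 (≡-11 mod 8), so (4,-11,11)→(4,-3,4)
g: flip: (4,-3,4)→(4,3,4)
g: reduced (well bottom): (4,3,4) with a≤c, −a<b≤a
reduced forms (4, 3, 4) vs (4, 3, 4) ⇒ equivalent

yes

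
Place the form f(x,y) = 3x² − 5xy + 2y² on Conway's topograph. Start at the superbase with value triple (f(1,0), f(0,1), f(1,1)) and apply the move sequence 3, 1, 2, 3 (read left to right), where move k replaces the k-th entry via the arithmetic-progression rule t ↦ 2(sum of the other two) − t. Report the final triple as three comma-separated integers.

start (3,2,0) = (f(1,0),f(0,1),f(1,1))
replace slot 3: 2·(3+2) − 0 = 10 → (3,2,10)
replace slot 1: 2·(2+10) − 3 = 21 → (21,2,10)
replace slot 2: 2·(21+10) − 2 = 60 → (21,60,10)
replace slot 3: 2·(21+60) − 10 = 152 → (21,60,152)

21,60,152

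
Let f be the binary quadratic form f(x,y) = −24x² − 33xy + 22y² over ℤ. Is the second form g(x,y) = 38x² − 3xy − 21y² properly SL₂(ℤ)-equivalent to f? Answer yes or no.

D₁ = 3201, D₂ = 3201
river cycle of f (length 8): (22, 33, -24), (-24, 15, 31), (31, 47, -8), (-8, 49, 25), (25, 51, -6), (-6, 45, 49), (49, 53, -2), (-2, 55, 22)
river cycle of g (length 12): (-21, 45, 14), (14, 39, -30), (-30, 21, 23), (23, 25, -28), (-28, 31, 20), (20, 49, -10), (-10, 51, 15), (15, 39, -28), (-28, 17, 26), (26, 35, -19), … (2 more)
cycles differ ⇒ inequivalent

no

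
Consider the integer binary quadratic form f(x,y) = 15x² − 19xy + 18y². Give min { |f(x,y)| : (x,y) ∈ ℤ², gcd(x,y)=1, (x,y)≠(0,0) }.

translate: b→11 (≡-19 mod 30), so (15,-19,18)→(15,11,14)
flip: (15,11,14)→(14,-11,15)
reduced (well bottom): (14,-11,15) with a≤c, −a<b≤a
well minimum = a = 14

14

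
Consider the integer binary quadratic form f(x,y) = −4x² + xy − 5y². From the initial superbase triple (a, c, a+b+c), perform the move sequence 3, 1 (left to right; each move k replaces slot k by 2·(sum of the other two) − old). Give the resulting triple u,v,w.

start (-4,-5,-8) = (f(1,0),f(0,1),f(1,1))
replace slot 3: 2·((-4)+(-5)) − (-8) = -10 → (-4,-5,-10)
replace slot 1: 2·((-5)+(-10)) − (-4) = -26 → (-26,-5,-10)

-26,-5,-10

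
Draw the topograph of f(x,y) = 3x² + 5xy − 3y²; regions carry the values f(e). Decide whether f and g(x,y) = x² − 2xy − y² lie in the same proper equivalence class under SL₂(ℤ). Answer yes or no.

D₁ = 61, D₂ = 8
discriminants differ ⇒ not SL₂(ℤ)-equivalent

no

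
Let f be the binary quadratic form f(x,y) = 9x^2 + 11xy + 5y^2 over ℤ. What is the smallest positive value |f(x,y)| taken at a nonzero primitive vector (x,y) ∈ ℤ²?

translate: b→-7 (≡11 mod 18), so (9,11,5)→(9,-7,3)
flip: (9,-7,3)→(3,7,9)
translate: b→1 (≡7 mod 6), so (3,7,9)→(3,1,5)
reduced (well bottom): (3,1,5) with a≤c, −a<b≤a
well minimum = a = 3

3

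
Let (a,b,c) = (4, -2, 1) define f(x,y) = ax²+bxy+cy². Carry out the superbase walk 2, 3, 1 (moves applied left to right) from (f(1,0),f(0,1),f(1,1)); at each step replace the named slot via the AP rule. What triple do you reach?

start (4,1,3) = (f(1,0),f(0,1),f(1,1))
replace slot 2: 2·(4+3) − 1 = 13 → (4,13,3)
replace slot 3: 2·(4+13) − 3 = 31 → (4,13,31)
replace slot 1: 2·(13+31) − 4 = 84 → (84,13,31)

84,13,31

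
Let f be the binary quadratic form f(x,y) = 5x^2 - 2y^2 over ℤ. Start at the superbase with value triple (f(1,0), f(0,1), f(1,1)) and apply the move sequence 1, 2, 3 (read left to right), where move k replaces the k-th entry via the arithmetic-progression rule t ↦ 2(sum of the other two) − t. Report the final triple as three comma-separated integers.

start (5,-2,3) = (f(1,0),f(0,1),f(1,1))
replace slot 1: 2·((-2)+3) − 5 = -3 → (-3,-2,3)
replace slot 2: 2·((-3)+3) − (-2) = 2 → (-3,2,3)
replace slot 3: 2·((-3)+2) − 3 = -5 → (-3,2,-5)

-3,2,-5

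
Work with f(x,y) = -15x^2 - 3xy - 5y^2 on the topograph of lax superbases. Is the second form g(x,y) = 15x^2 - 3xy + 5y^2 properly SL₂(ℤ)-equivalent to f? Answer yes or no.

D₁ = -291, D₂ = -291
f is negative-definite; reduce −f:
−f: flip: (15,3,5)→(5,-3,15)
−f: reduced (well bottom): (5,-3,15) with a≤c, −a<b≤a
flip sign back: reduced form of f is (-5,3,-15)
g: flip: (15,-3,5)→(5,3,15)
g: reduced (well bottom): (5,3,15) with a≤c, −a<b≤a
reduced forms (-5, 3, -15) vs (5, 3, 15) ⇒ inequivalent

no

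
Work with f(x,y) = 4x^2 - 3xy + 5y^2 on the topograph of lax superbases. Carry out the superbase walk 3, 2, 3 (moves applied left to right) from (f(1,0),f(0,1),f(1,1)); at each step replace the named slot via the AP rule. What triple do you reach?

start (4,5,6) = (f(1,0),f(0,1),f(1,1))
replace slot 3: 2·(4+5) − 6 = 12 → (4,5,12)
replace slot 2: 2·(4+12) − 5 = 27 → (4,27,12)
replace slot 3: 2·(4+27) − 12 = 50 → (4,27,50)

4,27,50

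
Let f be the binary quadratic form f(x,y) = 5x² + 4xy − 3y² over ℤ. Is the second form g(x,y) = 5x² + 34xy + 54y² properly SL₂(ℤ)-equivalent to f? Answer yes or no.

D₁ = 76, D₂ = 76
river cycle of f (length 6): (-3, 8, 1), (1, 8, -3), (-3, 4, 5), (5, 6, -2), (-2, 6, 5), (5, 4, -3)
river cycle of g (length 6): (5, 4, -3), (-3, 8, 1), (1, 8, -3), (-3, 4, 5), (5, 6, -2), (-2, 6, 5)
cycles coincide ⇒ equivalent

yes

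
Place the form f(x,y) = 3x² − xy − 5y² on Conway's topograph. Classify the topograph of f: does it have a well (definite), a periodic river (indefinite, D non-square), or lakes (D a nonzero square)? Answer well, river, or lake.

D = b²−4ac = (-1)² − 4·3·(-5) = 61
D > 0 non-square ⇒ indefinite ⇒ periodic river

river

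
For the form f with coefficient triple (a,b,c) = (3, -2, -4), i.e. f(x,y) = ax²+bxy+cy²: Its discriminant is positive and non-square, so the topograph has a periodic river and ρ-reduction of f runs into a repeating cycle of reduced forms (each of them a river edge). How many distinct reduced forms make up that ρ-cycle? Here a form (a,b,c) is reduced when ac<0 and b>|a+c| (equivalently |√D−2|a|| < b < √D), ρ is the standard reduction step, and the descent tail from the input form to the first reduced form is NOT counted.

D = 52, ⌊√D⌋ = 7
descent: ρ → (-4,2,3)  [lands on river]
river: ρ → (3,4,-3)
river: ρ → (-3,2,4)
river: ρ → (4,6,-1)
river: ρ → (-1,6,4)
river: ρ → (4,2,-3)
river: ρ → (-3,4,3)
river: ρ → (3,2,-4)
river: ρ → (-4,6,1)
river: ρ → (1,6,-4)
ρ-cycle length = 10 (tail of 1 descent step not counted)

10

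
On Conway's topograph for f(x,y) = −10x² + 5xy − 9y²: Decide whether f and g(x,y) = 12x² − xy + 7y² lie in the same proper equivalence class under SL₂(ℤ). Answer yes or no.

D₁ = -335, D₂ = -335
f is negative-definite; reduce −f:
−f: flip: (10,-5,9)→(9,5,10)
−f: reduced (well bottom): (9,5,10) with a≤c, −a<b≤a
flip sign back: reduced form of f is (-9,-5,-10)
g: flip: (12,-1,7)→(7,1,12)
g: reduced (well bottom): (7,1,12) with a≤c, −a<b≤a
reduced forms (-9, -5, -10) vs (7, 1, 12) ⇒ inequivalent

no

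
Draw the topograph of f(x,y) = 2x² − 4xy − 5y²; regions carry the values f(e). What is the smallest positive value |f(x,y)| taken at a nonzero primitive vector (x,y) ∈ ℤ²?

descent: ρ → (-5,4,2)  [lands on river]
river: ρ → (2,4,-5)
river: ρ → (-5,6,1)
river: ρ → (1,6,-5)
closes: descent 1, river 4
min |a| on river = 1

1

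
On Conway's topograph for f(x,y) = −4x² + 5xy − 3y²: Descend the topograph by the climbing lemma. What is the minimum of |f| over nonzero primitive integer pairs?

translate: b→3 (≡-5 mod 8), so (4,-5,3)→(4,3,2)
flip: (4,3,2)→(2,-3,4)
translate: b→1 (≡-3 mod 4), so (2,-3,4)→(2,1,3)
reduced (well bottom): (2,1,3) with a≤c, −a<b≤a
well minimum |f| = |-2| = 2 (negative-definite)

2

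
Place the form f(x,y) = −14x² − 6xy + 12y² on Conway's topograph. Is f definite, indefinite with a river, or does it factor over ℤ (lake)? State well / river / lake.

D = b²−4ac = (-6)² − 4·(-14)·12 = 708
D > 0 non-square ⇒ indefinite ⇒ periodic river

river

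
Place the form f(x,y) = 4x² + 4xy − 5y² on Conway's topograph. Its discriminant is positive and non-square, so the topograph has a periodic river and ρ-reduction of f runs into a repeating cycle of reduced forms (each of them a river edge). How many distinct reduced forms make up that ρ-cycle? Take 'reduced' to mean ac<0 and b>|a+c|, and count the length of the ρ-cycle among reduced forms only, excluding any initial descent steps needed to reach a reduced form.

D = 96, ⌊√D⌋ = 9
river: ρ → (-5,6,3)
river: ρ → (3,6,-5)
river: ρ → (-5,4,4)
river: ρ → (4,4,-5)
ρ-cycle length = 4 (tail of 0 descent steps not counted)

4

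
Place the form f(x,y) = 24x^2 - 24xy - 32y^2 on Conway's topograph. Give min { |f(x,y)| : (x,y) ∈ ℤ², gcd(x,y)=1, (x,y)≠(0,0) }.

descent: ρ → (-32,24,24)  [lands on river]
river: ρ → (24,24,-32)
river: ρ → (-32,40,16)
river: ρ → (16,56,-8)
river: ρ → (-8,56,16)
river: ρ → (16,40,-32)
closes: descent 1, river 6
min |a| on river = 8

8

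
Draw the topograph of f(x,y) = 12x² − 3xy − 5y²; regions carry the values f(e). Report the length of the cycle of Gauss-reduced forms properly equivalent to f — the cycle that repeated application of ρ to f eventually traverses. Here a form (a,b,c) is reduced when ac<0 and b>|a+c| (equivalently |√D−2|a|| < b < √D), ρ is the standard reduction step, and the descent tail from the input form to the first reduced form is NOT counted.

D = 249, ⌊√D⌋ = 15
descent: ρ → (-5,13,4)  [lands on river]
river: ρ → (4,11,-8)
river: ρ → (-8,5,7)
river: ρ → (7,9,-6)
river: ρ → (-6,15,1)
river: ρ → (1,15,-6)
river: ρ → (-6,9,7)
river: ρ → (7,5,-8)
river: ρ → (-8,11,4)
river: ρ → (4,13,-5)
river: ρ → (-5,7,10)
river: ρ → (10,13,-2)
river: ρ → (-2,15,3)
river: ρ → (3,15,-2)
river: ρ → (-2,13,10)
river: ρ → (10,7,-5)
ρ-cycle length = 16 (tail of 1 descent step not counted)

16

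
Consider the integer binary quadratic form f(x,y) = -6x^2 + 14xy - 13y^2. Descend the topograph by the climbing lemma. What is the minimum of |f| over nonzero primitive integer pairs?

translate: b→-2 (≡-14 mod 12), so (6,-14,13)→(6,-2,5)
flip: (6,-2,5)→(5,2,6)
reduced (well bottom): (5,2,6) with a≤c, −a<b≤a
well minimum |f| = |-5| = 5 (negative-definite)

5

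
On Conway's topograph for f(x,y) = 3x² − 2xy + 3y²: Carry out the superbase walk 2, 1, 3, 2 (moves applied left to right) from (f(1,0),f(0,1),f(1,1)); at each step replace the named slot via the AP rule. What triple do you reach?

start (3,3,4) = (f(1,0),f(0,1),f(1,1))
replace slot 2: 2·(3+4) − 3 = 11 → (3,11,4)
replace slot 1: 2·(11+4) − 3 = 27 → (27,11,4)
replace slot 3: 2·(27+11) − 4 = 72 → (27,11,72)
replace slot 2: 2·(27+72) − 11 = 187 → (27,187,72)

27,187,72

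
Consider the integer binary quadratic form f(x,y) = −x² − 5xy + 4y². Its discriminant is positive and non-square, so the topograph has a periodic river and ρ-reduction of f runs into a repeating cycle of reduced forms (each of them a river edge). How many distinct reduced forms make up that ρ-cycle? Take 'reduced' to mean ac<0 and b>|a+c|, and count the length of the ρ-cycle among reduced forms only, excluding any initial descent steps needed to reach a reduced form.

D = 41, ⌊√D⌋ = 6
descent: ρ → (4,5,-1)  [lands on river]
river: ρ → (-1,5,4)
river: ρ → (4,3,-2)
river: ρ → (-2,5,2)
river: ρ → (2,3,-4)
river: ρ → (-4,5,1)
river: ρ → (1,5,-4)
river: ρ → (-4,3,2)
river: ρ → (2,5,-2)
river: ρ → (-2,3,4)
ρ-cycle length = 10 (tail of 1 descent step not counted)

10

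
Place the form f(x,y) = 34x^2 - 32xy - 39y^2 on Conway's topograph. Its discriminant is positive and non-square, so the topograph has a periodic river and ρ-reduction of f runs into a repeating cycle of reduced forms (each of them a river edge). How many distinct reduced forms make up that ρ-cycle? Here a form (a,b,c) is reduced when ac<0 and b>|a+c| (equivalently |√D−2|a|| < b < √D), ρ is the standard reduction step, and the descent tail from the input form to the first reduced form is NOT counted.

D = 6328, ⌊√D⌋ = 79
descent: ρ → (-39,32,34)  [lands on river]
river: ρ → (34,36,-37)
river: ρ → (-37,38,33)
river: ρ → (33,28,-42)
river: ρ → (-42,56,19)
river: ρ → (19,58,-39)
river: ρ → (-39,20,38)
river: ρ → (38,56,-21)
river: ρ → (-21,70,17)
river: ρ → (17,66,-29)
river: ρ → (-29,50,33)
river: ρ → (33,16,-46)
river: ρ → (-46,76,3)
river: ρ → (3,74,-71)
river: ρ → (-71,68,6)
river: ρ → (6,76,-23)
river: ρ → (-23,62,27)
river: ρ → (27,46,-39)
ρ-cycle length = 18 (tail of 1 descent step not counted)

18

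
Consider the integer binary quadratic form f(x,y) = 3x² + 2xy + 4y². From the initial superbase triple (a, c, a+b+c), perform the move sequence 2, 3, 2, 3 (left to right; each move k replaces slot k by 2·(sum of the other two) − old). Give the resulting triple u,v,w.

start (3,4,9) = (f(1,0),f(0,1),f(1,1))
replace slot 2: 2·(3+9) − 4 = 20 → (3,20,9)
replace slot 3: 2·(3+20) − 9 = 37 → (3,20,37)
replace slot 2: 2·(3+37) − 20 = 60 → (3,60,37)
replace slot 3: 2·(3+60) − 37 = 89 → (3,60,89)

3,60,89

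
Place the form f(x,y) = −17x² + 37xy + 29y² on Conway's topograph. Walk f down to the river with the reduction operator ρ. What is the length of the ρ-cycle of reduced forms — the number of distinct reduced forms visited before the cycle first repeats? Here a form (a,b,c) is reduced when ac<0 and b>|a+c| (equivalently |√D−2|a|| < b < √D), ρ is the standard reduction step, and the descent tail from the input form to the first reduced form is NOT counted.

D = 3341, ⌊√D⌋ = 57
river: ρ → (29,21,-25)
river: ρ → (-25,29,25)
river: ρ → (25,21,-29)
river: ρ → (-29,37,17)
river: ρ → (17,31,-35)
river: ρ → (-35,39,13)
river: ρ → (13,39,-35)
river: ρ → (-35,31,17)
river: ρ → (17,37,-29)
river: ρ → (-29,21,25)
river: ρ → (25,29,-25)
river: ρ → (-25,21,29)
river: ρ → (29,37,-17)
river: ρ → (-17,31,35)
river: ρ → (35,39,-13)
river: ρ → (-13,39,35)
river: ρ → (35,31,-17)
river: ρ → (-17,37,29)
ρ-cycle length = 18 (tail of 0 descent steps not counted)

18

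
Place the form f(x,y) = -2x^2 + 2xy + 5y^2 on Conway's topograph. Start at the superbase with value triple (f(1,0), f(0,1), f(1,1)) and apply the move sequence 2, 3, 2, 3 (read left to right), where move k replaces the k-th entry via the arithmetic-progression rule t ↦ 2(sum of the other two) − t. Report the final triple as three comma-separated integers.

start (-2,5,5) = (f(1,0),f(0,1),f(1,1))
replace slot 2: 2·((-2)+5) − 5 = 1 → (-2,1,5)
replace slot 3: 2·((-2)+1) − 5 = -7 → (-2,1,-7)
replace slot 2: 2·((-2)+(-7)) − 1 = -19 → (-2,-19,-7)
replace slot 3: 2·((-2)+(-19)) − (-7) = -35 → (-2,-19,-35)

-2,-19,-35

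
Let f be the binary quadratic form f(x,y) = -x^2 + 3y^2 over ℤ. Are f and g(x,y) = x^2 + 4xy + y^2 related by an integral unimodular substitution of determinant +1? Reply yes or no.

D₁ = 12, D₂ = 12
river cycle of f (length 2): (-1, 2, 2), (2, 2, -1)
river cycle of g (length 2): (1, 2, -2), (-2, 2, 1)
cycles differ ⇒ inequivalent

no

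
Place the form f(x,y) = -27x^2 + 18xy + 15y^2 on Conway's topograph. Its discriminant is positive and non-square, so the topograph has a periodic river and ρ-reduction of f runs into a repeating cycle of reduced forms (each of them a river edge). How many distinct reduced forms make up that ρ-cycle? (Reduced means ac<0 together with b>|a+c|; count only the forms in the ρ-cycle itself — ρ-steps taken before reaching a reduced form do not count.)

D = 1944, ⌊√D⌋ = 44
river: ρ → (15,42,-3)
river: ρ → (-3,42,15)
river: ρ → (15,18,-27)
river: ρ → (-27,36,6)
river: ρ → (6,36,-27)
river: ρ → (-27,18,15)
ρ-cycle length = 6 (tail of 0 descent steps not counted)

6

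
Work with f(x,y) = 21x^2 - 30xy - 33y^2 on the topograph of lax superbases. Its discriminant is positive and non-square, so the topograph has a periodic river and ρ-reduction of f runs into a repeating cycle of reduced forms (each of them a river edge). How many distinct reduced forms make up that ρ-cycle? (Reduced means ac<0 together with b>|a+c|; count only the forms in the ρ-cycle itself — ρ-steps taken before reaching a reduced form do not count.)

D = 3672, ⌊√D⌋ = 60
descent: ρ → (-33,30,21)  [lands on river]
river: ρ → (21,54,-9)
river: ρ → (-9,54,21)
river: ρ → (21,30,-33)
river: ρ → (-33,36,18)
river: ρ → (18,36,-33)
ρ-cycle length = 6 (tail of 1 descent step not counted)

6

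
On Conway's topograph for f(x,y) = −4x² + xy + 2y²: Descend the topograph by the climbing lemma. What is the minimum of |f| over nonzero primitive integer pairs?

descent: ρ → (2,3,-3)  [lands on river]
river: ρ → (-3,3,2)
river: ρ → (2,5,-1)
river: ρ → (-1,5,2)
closes: descent 1, river 4
min |a| on river = 1

1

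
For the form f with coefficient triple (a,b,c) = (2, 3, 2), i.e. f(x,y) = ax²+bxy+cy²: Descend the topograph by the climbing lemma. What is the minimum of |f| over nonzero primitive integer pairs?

translate: b→-1 (≡3 mod 4), so (2,3,2)→(2,-1,1)
flip: (2,-1,1)→(1,1,2)
reduced (well bottom): (1,1,2) with a≤c, −a<b≤a
well minimum = a = 1

1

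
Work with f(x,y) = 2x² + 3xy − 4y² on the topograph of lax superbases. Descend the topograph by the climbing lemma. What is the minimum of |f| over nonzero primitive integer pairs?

river: ρ → (-4,5,1)
river: ρ → (1,5,-4)
river: ρ → (-4,3,2)
river: ρ → (2,5,-2)
river: ρ → (-2,3,4)
river: ρ → (4,5,-1)
river: ρ → (-1,5,4)
river: ρ → (4,3,-2)
river: ρ → (-2,5,2)
river: ρ → (2,3,-4)
closes: descent 0, river 10
min |a| on river = 1

1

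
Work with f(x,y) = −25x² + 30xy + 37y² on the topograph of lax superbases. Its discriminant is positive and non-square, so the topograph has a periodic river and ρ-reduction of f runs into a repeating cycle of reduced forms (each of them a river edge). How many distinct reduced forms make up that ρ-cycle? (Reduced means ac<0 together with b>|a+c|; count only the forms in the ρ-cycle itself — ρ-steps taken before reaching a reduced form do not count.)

D = 4600, ⌊√D⌋ = 67
river: ρ → (37,44,-18)
river: ρ → (-18,64,7)
river: ρ → (7,62,-27)
river: ρ → (-27,46,23)
river: ρ → (23,46,-27)
river: ρ → (-27,62,7)
river: ρ → (7,64,-18)
river: ρ → (-18,44,37)
river: ρ → (37,30,-25)
river: ρ → (-25,20,42)
river: ρ → (42,64,-3)
river: ρ → (-3,62,63)
river: ρ → (63,64,-2)
river: ρ → (-2,64,63)
river: ρ → (63,62,-3)
river: ρ → (-3,64,42)
river: ρ → (42,20,-25)
river: ρ → (-25,30,37)
ρ-cycle length = 18 (tail of 0 descent steps not counted)

18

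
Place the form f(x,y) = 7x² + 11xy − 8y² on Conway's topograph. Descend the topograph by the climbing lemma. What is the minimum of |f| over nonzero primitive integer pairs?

river: ρ → (-8,5,10)
river: ρ → (10,15,-3)
river: ρ → (-3,15,10)
river: ρ → (10,5,-8)
river: ρ → (-8,11,7)
river: ρ → (7,17,-2)
river: ρ → (-2,15,15)
river: ρ → (15,15,-2)
river: ρ → (-2,17,7)
river: ρ → (7,11,-8)
closes: descent 0, river 10
min |a| on river = 2

2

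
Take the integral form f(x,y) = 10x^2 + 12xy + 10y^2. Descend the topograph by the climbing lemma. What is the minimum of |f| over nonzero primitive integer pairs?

translate: b→-8 (≡12 mod 20), so (10,12,10)→(10,-8,8)
flip: (10,-8,8)→(8,8,10)
reduced (well bottom): (8,8,10) with a≤c, −a<b≤a
well minimum = a = 8

8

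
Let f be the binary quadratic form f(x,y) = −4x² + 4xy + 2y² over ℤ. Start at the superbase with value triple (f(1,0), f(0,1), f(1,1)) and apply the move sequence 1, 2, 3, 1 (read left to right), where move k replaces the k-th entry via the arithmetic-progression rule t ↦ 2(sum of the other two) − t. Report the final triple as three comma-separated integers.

start (-4,2,2) = (f(1,0),f(0,1),f(1,1))
replace slot 1: 2·(2+2) − (-4) = 12 → (12,2,2)
replace slot 2: 2·(12+2) − 2 = 26 → (12,26,2)
replace slot 3: 2·(12+26) − 2 = 74 → (12,26,74)
replace slot 1: 2·(26+74) − 12 = 188 → (188,26,74)

188,26,74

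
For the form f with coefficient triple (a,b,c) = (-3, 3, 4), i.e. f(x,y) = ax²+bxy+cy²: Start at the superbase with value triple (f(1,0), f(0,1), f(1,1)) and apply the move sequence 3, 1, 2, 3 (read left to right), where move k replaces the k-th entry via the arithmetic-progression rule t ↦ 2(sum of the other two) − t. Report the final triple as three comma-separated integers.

start (-3,4,4) = (f(1,0),f(0,1),f(1,1))
replace slot 3: 2·((-3)+4) − 4 = -2 → (-3,4,-2)
replace slot 1: 2·(4+(-2)) − (-3) = 7 → (7,4,-2)
replace slot 2: 2·(7+(-2)) − 4 = 6 → (7,6,-2)
replace slot 3: 2·(7+6) − (-2) = 28 → (7,6,28)

7,6,28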